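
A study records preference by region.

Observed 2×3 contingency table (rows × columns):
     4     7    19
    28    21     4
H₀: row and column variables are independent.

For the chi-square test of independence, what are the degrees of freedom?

df = (r−1)(c−1) = (2−1)·(3−1) = 2

degrees of freedom = 2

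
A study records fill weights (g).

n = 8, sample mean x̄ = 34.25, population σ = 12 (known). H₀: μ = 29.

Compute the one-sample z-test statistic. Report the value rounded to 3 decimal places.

test statistic = 1.237

SE = σ/√n = 12/√8 = 4.2426
z = (x̄−μ₀)/SE = (34.25−29)/4.2426 = 1.2374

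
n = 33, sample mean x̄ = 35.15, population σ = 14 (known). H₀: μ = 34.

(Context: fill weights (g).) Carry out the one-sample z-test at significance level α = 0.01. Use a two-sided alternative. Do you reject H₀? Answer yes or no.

reject H₀: no

SE = σ/√n = 14/√33 = 2.4371
z = (x̄−μ₀)/SE = (35.15−34)/2.4371 = 0.4719
p-value (two-sided) = 0.63702
At α=0.01: p ≥ α → fail to reject H₀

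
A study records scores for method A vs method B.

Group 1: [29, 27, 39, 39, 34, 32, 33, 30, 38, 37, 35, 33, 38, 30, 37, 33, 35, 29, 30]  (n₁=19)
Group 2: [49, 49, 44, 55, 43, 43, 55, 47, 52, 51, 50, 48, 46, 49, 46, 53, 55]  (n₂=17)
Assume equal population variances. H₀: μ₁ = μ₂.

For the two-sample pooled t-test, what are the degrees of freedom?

degrees of freedom = 34

df = n₁ + n₂ − 2 = 19 + 17 − 2 = 34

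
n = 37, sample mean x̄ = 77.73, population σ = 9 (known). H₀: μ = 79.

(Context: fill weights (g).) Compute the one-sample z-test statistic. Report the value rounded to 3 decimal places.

SE = σ/√n = 9/√37 = 1.4796
z = (x̄−μ₀)/SE = (77.73−79)/1.4796 = -0.8583

test statistic = -0.858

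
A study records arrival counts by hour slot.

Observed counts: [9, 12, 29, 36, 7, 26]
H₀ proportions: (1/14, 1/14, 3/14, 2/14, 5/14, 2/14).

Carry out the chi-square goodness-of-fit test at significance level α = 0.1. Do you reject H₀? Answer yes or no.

n = 119; E_i = n·p_i = [8.50, 8.50, 25.50, 17.00, 42.50, 17.00]
χ² = (9−8.50)²/8.50 + (12−8.50)²/8.50 + (29−25.50)²/25.50 + (36−17.00)²/17.00 + (7−42.50)²/42.50 + (26−17.00)²/17.00 = 57.6039
df = 5
p-value (upper-tail) = 0.00000
At α=0.1: p < α → reject H₀

reject H₀: yes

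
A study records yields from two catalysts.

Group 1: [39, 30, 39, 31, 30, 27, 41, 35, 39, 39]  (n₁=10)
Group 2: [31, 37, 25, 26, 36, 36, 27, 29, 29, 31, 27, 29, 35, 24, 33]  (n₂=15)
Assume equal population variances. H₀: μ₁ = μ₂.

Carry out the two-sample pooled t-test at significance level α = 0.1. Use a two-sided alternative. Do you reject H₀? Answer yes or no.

x̄₁=35.000, s₁=5.055, n₁=10
x̄₂=30.333, s₂=4.254, n₂=15
s_p² = [9·5.055² + 14·4.254²]/23 = 21.0145
SE = √(s_p²·(1/10+1/15)) = 1.8715
t = (35.000−30.333)/1.8715 = 2.4936
df = 23
p-value (two-sided) = 0.02028
At α=0.1: p < α → reject H₀

reject H₀: yes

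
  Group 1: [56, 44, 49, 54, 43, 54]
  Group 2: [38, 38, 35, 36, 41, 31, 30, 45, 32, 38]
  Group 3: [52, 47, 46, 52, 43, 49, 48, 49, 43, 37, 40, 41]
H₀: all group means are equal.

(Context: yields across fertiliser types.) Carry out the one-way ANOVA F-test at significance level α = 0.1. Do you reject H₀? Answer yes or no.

reject H₀: yes

Group means [50.00, 36.40, 45.58], grand mean 43.250
SSB = Σnᵢ(x̄ᵢ−x̄)² = 807.933; SSW = ΣΣ(x−x̄ᵢ)² = 601.317
MSB = 807.933/2 = 403.9667; MSW = 601.317/25 = 24.0527
F = MSB/MSW = 16.7951
df = (2, 25)
p-value (upper-tail) = 0.00002
At α=0.1: p < α → reject H₀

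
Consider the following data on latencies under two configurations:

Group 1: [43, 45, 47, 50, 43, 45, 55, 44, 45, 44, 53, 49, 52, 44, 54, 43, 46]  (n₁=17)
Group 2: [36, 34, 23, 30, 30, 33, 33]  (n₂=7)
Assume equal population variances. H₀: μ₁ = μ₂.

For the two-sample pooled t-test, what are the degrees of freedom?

df = n₁ + n₂ − 2 = 17 + 7 − 2 = 22

degrees of freedom = 22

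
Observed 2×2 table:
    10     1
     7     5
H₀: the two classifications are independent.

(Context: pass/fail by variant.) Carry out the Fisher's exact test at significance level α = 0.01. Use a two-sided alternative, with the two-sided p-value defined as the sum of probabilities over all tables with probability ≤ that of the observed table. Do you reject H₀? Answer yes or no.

Margins: r₁=11, r₂=12, c₁=17, c₂=6, n=23
p_obs = C(11,10)·C(12,7)/C(23,17); sum pmf over tables with pmf ≤ p_obs
p-value (two-sided) = 0.15495
At α=0.01: p ≥ α → fail to reject H₀

reject H₀: no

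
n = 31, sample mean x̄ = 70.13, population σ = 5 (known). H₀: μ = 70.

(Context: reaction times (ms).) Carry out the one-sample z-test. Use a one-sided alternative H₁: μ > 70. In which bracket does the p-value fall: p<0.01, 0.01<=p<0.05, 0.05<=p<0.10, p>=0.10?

SE = σ/√n = 5/√31 = 0.8980
z = (x̄−μ₀)/SE = (70.13−70)/0.8980 = 0.1448
p-value (one-sided, H₁ greater) = 0.44245
→ bracket: p>=0.10

p-value bracket: p>=0.10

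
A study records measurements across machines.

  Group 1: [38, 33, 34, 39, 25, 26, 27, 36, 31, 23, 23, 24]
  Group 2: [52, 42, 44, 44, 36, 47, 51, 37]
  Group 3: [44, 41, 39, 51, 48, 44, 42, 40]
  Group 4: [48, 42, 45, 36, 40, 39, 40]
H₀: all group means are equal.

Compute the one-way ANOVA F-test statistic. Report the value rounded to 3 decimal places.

Group means [29.92, 44.12, 43.62, 41.43], grand mean 38.600
SSB = Σnᵢ(x̄ᵢ−x̄)² = 1407.019; SSW = ΣΣ(x−x̄ᵢ)² = 843.381
MSB = 1407.019/3 = 469.0063; MSW = 843.381/31 = 27.2058
F = MSB/MSW = 17.2392
df = (3, 31)

test statistic = 17.239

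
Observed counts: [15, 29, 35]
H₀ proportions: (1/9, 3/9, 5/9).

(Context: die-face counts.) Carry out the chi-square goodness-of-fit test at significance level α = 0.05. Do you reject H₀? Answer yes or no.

reject H₀: yes

n = 79; E_i = n·p_i = [8.78, 26.33, 43.89]
χ² = (15−8.78)²/8.78 + (29−26.33)²/26.33 + (35−43.89)²/43.89 = 6.4810
df = 2
p-value (upper-tail) = 0.03914
At α=0.05: p < α → reject H₀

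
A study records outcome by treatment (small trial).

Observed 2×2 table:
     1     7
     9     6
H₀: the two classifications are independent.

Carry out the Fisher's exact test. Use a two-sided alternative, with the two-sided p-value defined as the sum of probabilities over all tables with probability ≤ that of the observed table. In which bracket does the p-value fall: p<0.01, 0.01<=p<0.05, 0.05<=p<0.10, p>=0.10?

p-value bracket: 0.05<=p<0.10

Margins: r₁=8, r₂=15, c₁=10, c₂=13, n=23
p_obs = C(8,1)·C(15,9)/C(23,10); sum pmf over tables with pmf ≤ p_obs
p-value (two-sided) = 0.07430
→ bracket: 0.05<=p<0.10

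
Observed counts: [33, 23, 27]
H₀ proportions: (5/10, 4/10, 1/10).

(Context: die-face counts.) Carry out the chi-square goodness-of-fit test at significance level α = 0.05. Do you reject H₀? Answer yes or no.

reject H₀: yes

n = 83; E_i = n·p_i = [41.50, 33.20, 8.30]
χ² = (33−41.50)²/41.50 + (23−33.20)²/33.20 + (27−8.30)²/8.30 = 47.0060
df = 2
p-value (upper-tail) = 0.00000
At α=0.05: p < α → reject H₀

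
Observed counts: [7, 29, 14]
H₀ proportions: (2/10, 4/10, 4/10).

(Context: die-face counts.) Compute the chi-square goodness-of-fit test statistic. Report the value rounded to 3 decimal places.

test statistic = 6.750

n = 50; E_i = n·p_i = [10.00, 20.00, 20.00]
χ² = (7−10.00)²/10.00 + (29−20.00)²/20.00 + (14−20.00)²/20.00 = 6.7500
df = 2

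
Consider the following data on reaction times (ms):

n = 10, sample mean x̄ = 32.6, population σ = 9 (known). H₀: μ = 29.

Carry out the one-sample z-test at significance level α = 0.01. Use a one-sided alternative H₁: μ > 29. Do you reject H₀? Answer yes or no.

reject H₀: no

SE = σ/√n = 9/√10 = 2.8460
z = (x̄−μ₀)/SE = (32.6−29)/2.8460 = 1.2649
p-value (one-sided, H₁ greater) = 0.10295
At α=0.01: p ≥ α → fail to reject H₀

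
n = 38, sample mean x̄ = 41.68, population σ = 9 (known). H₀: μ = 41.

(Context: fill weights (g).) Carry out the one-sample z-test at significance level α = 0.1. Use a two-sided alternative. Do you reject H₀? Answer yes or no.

SE = σ/√n = 9/√38 = 1.4600
z = (x̄−μ₀)/SE = (41.68−41)/1.4600 = 0.4658
p-value (two-sided) = 0.64139
At α=0.1: p ≥ α → fail to reject H₀

reject H₀: no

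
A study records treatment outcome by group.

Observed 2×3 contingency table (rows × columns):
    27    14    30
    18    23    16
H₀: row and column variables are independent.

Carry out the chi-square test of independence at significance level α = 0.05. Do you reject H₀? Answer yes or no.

Row totals [71, 57], col totals [45, 37, 46], n=128
χ² = (27−24.96)²/24.96 + (14−20.52)²/20.52 + (30−25.52)²/25.52 + (18−20.04)²/20.04 + (23−16.48)²/16.48 + (16−20.48)²/20.48 = 6.8002
df = 2
p-value (upper-tail) = 0.03337
At α=0.05: p < α → reject H₀

reject H₀: yes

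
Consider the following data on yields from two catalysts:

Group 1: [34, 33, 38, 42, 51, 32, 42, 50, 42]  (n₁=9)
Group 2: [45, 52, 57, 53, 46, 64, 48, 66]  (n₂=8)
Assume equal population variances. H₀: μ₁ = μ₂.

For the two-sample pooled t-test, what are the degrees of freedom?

degrees of freedom = 15

df = n₁ + n₂ − 2 = 9 + 8 − 2 = 15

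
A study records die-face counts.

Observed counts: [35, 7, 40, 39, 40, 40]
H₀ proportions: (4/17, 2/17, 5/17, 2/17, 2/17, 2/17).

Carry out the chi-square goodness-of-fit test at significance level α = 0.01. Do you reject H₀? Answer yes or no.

reject H₀: yes

n = 201; E_i = n·p_i = [47.29, 23.65, 59.12, 23.65, 23.65, 23.65]
χ² = (35−47.29)²/47.29 + (7−23.65)²/23.65 + (40−59.12)²/59.12 + (39−23.65)²/23.65 + (40−23.65)²/23.65 + (40−23.65)²/23.65 = 53.6828
df = 5
p-value (upper-tail) = 0.00000
At α=0.01: p < α → reject H₀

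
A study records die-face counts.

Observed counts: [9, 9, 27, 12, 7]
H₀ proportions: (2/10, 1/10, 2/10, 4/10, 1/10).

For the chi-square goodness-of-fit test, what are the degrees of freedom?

degrees of freedom = 4

df = k − 1 = 5 − 1 = 4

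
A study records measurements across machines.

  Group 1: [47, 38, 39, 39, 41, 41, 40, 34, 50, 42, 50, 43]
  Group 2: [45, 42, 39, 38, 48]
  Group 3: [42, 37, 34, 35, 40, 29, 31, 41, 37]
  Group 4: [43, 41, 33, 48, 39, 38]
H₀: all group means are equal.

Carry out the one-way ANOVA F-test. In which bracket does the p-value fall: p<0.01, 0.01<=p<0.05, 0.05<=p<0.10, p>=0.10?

p-value bracket: 0.01<=p<0.05

Group means [42.00, 42.40, 36.22, 40.33], grand mean 40.125
SSB = Σnᵢ(x̄ᵢ−x̄)² = 205.411; SSW = ΣΣ(x−x̄ᵢ)² = 612.089
MSB = 205.411/3 = 68.4704; MSW = 612.089/28 = 21.8603
F = MSB/MSW = 3.1322
df = (3, 28)
p-value (upper-tail) = 0.04127
→ bracket: 0.01<=p<0.05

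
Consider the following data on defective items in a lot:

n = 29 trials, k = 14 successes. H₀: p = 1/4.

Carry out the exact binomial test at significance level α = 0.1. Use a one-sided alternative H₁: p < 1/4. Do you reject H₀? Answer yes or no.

reject H₀: no

Exact binomial: n=29, k=14, p₀=1/4=0.2500
P(X≤14) from Σ C(n,i)·p₀^i·(1−p₀)^(n−i)
p-value (one-sided, H₁ less) = 0.99822
At α=0.1: p ≥ α → fail to reject H₀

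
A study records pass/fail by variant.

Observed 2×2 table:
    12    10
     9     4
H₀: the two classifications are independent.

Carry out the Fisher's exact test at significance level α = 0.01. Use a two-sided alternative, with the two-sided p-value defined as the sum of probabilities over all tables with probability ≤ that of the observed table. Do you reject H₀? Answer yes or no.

reject H₀: no

Margins: r₁=22, r₂=13, c₁=21, c₂=14, n=35
p_obs = C(22,12)·C(13,9)/C(35,21); sum pmf over tables with pmf ≤ p_obs
p-value (two-sided) = 0.48753
At α=0.01: p ≥ α → fail to reject H₀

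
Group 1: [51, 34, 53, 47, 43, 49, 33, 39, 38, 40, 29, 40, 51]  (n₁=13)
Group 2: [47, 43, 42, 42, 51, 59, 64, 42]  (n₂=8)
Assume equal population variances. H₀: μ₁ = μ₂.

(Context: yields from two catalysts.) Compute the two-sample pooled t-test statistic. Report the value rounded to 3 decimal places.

x̄₁=42.077, s₁=7.664, n₁=13
x̄₂=48.750, s₂=8.582, n₂=8
s_p² = [12·7.664² + 7·8.582²]/19 = 64.2328
SE = √(s_p²·(1/13+1/8)) = 3.6014
t = (42.077−48.750)/3.6014 = -1.8529
df = 19

test statistic = -1.853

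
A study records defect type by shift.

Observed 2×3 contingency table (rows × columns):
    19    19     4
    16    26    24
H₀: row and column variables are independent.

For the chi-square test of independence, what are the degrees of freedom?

df = (r−1)(c−1) = (2−1)·(3−1) = 2

degrees of freedom = 2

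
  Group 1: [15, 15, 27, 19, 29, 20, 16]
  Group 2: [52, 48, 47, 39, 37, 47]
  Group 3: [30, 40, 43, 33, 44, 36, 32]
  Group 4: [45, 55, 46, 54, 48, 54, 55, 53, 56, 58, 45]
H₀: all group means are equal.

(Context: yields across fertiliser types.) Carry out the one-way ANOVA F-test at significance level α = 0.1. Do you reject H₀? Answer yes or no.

Group means [20.14, 45.00, 36.86, 51.73], grand mean 39.935
SSB = Σnᵢ(x̄ᵢ−x̄)² = 4491.975; SSW = ΣΣ(x−x̄ᵢ)² = 775.896
MSB = 4491.975/3 = 1497.3250; MSW = 775.896/27 = 28.7369
F = MSB/MSW = 52.1046
df = (3, 27)
p-value (upper-tail) = 0.00000
At α=0.1: p < α → reject H₀

reject H₀: yes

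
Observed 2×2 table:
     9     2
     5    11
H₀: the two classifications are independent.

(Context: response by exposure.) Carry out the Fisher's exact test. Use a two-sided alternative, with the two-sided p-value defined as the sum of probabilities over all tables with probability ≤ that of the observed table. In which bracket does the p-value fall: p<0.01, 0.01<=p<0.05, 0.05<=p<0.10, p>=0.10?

p-value bracket: 0.01<=p<0.05

Margins: r₁=11, r₂=16, c₁=14, c₂=13, n=27
p_obs = C(11,9)·C(16,5)/C(27,14); sum pmf over tables with pmf ≤ p_obs
p-value (two-sided) = 0.01831
→ bracket: 0.01<=p<0.05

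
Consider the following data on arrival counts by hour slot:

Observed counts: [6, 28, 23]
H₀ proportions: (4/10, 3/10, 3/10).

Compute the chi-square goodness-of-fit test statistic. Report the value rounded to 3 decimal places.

n = 57; E_i = n·p_i = [22.80, 17.10, 17.10]
χ² = (6−22.80)²/22.80 + (28−17.10)²/17.10 + (23−17.10)²/17.10 = 21.3626
df = 2

test statistic = 21.363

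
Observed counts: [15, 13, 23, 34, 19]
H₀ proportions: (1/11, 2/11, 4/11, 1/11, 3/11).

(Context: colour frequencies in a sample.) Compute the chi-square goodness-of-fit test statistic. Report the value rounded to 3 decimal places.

test statistic = 77.720

n = 104; E_i = n·p_i = [9.45, 18.91, 37.82, 9.45, 28.36]
χ² = (15−9.45)²/9.45 + (13−18.91)²/18.91 + (23−37.82)²/37.82 + (34−9.45)²/9.45 + (19−28.36)²/28.36 = 77.7204
df = 4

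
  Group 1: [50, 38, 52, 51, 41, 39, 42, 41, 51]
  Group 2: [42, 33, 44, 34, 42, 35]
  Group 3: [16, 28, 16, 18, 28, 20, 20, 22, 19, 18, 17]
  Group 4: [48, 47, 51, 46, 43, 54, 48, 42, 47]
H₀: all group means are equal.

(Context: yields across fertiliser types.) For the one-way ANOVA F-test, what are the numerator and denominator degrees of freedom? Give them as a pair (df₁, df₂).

degrees of freedom = [3, 31]

k = 4 groups, N = 35 total
df = (k−1, N−k) = (4−1, 35−4) = (3, 31)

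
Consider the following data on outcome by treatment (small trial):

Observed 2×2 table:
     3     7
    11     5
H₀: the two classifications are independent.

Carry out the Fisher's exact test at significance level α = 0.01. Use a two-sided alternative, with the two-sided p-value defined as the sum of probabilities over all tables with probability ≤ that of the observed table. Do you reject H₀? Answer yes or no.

Margins: r₁=10, r₂=16, c₁=14, c₂=12, n=26
p_obs = C(10,3)·C(16,11)/C(26,14); sum pmf over tables with pmf ≤ p_obs
p-value (two-sided) = 0.10537
At α=0.01: p ≥ α → fail to reject H₀

reject H₀: no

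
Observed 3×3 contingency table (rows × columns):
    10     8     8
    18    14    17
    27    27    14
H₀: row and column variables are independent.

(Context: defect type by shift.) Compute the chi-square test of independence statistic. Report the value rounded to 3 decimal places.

Row totals [26, 49, 68], col totals [55, 49, 39], n=143
χ² = (10−10.00)²/10.00 + (8−8.91)²/8.91 + (8−7.09)²/7.09 + (18−18.85)²/18.85 + (14−16.79)²/16.79 + (17−13.36)²/13.36 + (27−26.15)²/26.15 + (27−23.30)²/23.30 + (14−18.55)²/18.55 = 3.4292
df = 4

test statistic = 3.429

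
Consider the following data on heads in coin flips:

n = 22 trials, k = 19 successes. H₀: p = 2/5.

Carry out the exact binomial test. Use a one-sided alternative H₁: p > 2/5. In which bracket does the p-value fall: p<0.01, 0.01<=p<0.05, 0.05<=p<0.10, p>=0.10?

p-value bracket: p<0.01

Exact binomial: n=22, k=19, p₀=2/5=0.4000
P(X≥19) from Σ C(n,i)·p₀^i·(1−p₀)^(n−i)
p-value (one-sided, H₁ greater) = 0.00001
→ bracket: p<0.01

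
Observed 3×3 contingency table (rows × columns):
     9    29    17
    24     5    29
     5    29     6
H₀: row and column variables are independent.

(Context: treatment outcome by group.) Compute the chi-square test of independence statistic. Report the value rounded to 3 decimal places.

Row totals [55, 58, 40], col totals [38, 63, 52], n=153
χ² = (9−13.66)²/13.66 + (29−22.65)²/22.65 + (17−18.69)²/18.69 + (24−14.41)²/14.41 + (5−23.88)²/23.88 + (29−19.71)²/19.71 + (5−9.93)²/9.93 + (29−16.47)²/16.47 + (6−13.59)²/13.59 = 45.4462
df = 4

test statistic = 45.446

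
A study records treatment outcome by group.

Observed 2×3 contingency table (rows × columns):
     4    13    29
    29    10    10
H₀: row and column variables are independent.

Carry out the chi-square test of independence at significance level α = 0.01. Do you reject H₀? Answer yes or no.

Row totals [46, 49], col totals [33, 23, 39], n=95
χ² = (4−15.98)²/15.98 + (13−11.14)²/11.14 + (29−18.88)²/18.88 + (29−17.02)²/17.02 + (10−11.86)²/11.86 + (10−20.12)²/20.12 = 28.5208
df = 2
p-value (upper-tail) = 0.00000
At α=0.01: p < α → reject H₀

reject H₀: yes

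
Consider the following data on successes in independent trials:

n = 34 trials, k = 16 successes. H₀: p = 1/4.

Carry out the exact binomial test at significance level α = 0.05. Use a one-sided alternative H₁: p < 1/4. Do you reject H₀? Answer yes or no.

Exact binomial: n=34, k=16, p₀=1/4=0.2500
P(X≤16) from Σ C(n,i)·p₀^i·(1−p₀)^(n−i)
p-value (one-sided, H₁ less) = 0.99854
At α=0.05: p ≥ α → fail to reject H₀

reject H₀: no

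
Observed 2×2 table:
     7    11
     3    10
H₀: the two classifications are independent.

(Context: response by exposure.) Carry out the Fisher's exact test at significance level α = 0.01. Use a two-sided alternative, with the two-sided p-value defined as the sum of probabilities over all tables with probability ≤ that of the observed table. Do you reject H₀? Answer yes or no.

reject H₀: no

Margins: r₁=18, r₂=13, c₁=10, c₂=21, n=31
p_obs = C(18,7)·C(13,3)/C(31,10); sum pmf over tables with pmf ≤ p_obs
p-value (two-sided) = 0.45211
At α=0.01: p ≥ α → fail to reject H₀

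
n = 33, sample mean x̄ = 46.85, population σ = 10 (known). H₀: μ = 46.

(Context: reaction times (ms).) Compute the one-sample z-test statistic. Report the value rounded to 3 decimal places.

SE = σ/√n = 10/√33 = 1.7408
z = (x̄−μ₀)/SE = (46.85−46)/1.7408 = 0.4883

test statistic = 0.488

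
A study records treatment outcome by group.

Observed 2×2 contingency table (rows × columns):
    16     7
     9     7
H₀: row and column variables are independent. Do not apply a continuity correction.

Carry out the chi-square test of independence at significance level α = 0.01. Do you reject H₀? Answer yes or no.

Row totals [23, 16], col totals [25, 14], n=39
χ² = (16−14.74)²/14.74 + (7−8.26)²/8.26 + (9−10.26)²/10.26 + (7−5.74)²/5.74 = 0.7270
df = 1
p-value (upper-tail) = 0.39385
At α=0.01: p ≥ α → fail to reject H₀

reject H₀: no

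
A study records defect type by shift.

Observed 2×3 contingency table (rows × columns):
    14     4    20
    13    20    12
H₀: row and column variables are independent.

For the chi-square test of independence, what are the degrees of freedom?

df = (r−1)(c−1) = (2−1)·(3−1) = 2

degrees of freedom = 2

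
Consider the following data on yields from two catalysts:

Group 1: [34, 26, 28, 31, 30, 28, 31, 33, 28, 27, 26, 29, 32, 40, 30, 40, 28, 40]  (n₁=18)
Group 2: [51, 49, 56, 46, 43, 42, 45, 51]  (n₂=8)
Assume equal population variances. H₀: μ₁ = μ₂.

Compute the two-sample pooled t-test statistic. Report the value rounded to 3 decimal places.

test statistic = -8.436

x̄₁=31.167, s₁=4.630, n₁=18
x̄₂=47.875, s₂=4.734, n₂=8
s_p² = [17·4.630² + 7·4.734²]/24 = 21.7240
SE = √(s_p²·(1/18+1/8)) = 1.9805
t = (31.167−47.875)/1.9805 = -8.4364
df = 24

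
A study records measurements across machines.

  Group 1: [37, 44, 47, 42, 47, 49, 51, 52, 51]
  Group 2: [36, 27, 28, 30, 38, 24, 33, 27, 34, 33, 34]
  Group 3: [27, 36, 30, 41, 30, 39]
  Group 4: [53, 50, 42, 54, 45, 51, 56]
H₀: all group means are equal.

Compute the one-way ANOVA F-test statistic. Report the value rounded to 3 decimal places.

test statistic = 30.454

Group means [46.67, 31.27, 33.83, 50.14], grand mean 39.939
SSB = Σnᵢ(x̄ᵢ−x̄)² = 2186.006; SSW = ΣΣ(x−x̄ᵢ)² = 693.872
MSB = 2186.006/3 = 728.6688; MSW = 693.872/29 = 23.9266
F = MSB/MSW = 30.4543
df = (3, 29)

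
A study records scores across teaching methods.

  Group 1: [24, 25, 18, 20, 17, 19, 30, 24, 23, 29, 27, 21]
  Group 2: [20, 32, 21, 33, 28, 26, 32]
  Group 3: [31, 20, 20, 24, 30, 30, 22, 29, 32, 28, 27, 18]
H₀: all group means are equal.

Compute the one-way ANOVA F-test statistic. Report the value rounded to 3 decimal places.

Group means [23.08, 27.43, 25.92], grand mean 25.161
SSB = Σnᵢ(x̄ᵢ−x̄)² = 94.646; SSW = ΣΣ(x−x̄ᵢ)² = 631.548
MSB = 94.646/2 = 47.3230; MSW = 631.548/28 = 22.5553
F = MSB/MSW = 2.0981
df = (2, 28)

test statistic = 2.098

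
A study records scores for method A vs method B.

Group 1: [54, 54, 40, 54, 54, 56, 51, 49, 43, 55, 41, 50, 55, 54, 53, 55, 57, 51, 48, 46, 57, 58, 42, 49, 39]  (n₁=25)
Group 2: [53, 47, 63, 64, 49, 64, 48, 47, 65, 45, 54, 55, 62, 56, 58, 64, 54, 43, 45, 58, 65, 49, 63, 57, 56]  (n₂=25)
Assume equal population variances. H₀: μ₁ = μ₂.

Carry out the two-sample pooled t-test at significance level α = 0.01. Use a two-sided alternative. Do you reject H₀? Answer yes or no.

x̄₁=50.600, s₁=5.745, n₁=25
x̄₂=55.360, s₂=7.187, n₂=25
s_p² = [24·5.745² + 24·7.187²]/48 = 42.3283
SE = √(s_p²·(1/25+1/25)) = 1.8402
t = (50.600−55.360)/1.8402 = -2.5867
df = 48
p-value (two-sided) = 0.01278
At α=0.01: p ≥ α → fail to reject H₀

reject H₀: no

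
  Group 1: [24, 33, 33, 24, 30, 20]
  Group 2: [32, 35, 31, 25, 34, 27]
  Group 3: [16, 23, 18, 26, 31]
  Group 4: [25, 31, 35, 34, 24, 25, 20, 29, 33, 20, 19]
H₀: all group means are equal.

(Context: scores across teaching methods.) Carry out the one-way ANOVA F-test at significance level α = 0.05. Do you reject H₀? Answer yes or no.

reject H₀: no

Group means [27.33, 30.67, 22.80, 26.82], grand mean 27.036
SSB = Σnᵢ(x̄ᵢ−x̄)² = 169.861; SSW = ΣΣ(x−x̄ᵢ)² = 719.103
MSB = 169.861/3 = 56.6204; MSW = 719.103/24 = 29.9626
F = MSB/MSW = 1.8897
df = (3, 24)
p-value (upper-tail) = 0.15829
At α=0.05: p ≥ α → fail to reject H₀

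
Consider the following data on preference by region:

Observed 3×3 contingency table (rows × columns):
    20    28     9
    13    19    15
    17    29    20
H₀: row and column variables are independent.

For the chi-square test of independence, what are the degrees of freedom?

df = (r−1)(c−1) = (3−1)·(3−1) = 4

degrees of freedom = 4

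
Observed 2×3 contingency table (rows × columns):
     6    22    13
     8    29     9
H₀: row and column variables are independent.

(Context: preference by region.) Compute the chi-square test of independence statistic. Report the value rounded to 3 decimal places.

Row totals [41, 46], col totals [14, 51, 22], n=87
χ² = (6−6.60)²/6.60 + (22−24.03)²/24.03 + (13−10.37)²/10.37 + (8−7.40)²/7.40 + (29−26.97)²/26.97 + (9−11.63)²/11.63 = 1.6920
df = 2

test statistic = 1.692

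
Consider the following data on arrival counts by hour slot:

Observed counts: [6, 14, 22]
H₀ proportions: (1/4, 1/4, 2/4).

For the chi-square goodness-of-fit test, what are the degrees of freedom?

df = k − 1 = 3 − 1 = 2

degrees of freedom = 2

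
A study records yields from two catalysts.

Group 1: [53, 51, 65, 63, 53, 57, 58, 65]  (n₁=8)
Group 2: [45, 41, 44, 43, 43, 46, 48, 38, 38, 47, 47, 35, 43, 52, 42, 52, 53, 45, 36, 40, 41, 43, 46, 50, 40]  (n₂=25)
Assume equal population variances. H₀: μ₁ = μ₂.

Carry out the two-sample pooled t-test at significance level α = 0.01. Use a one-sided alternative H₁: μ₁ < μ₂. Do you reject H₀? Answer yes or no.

reject H₀: no

x̄₁=58.125, s₁=5.643, n₁=8
x̄₂=43.920, s₂=4.847, n₂=25
s_p² = [7·5.643² + 24·4.847²]/31 = 25.3779
SE = √(s_p²·(1/8+1/25)) = 2.0463
t = (58.125−43.920)/2.0463 = 6.9418
df = 31
p-value (one-sided, H₁ less) = 1.00000
At α=0.01: p ≥ α → fail to reject H₀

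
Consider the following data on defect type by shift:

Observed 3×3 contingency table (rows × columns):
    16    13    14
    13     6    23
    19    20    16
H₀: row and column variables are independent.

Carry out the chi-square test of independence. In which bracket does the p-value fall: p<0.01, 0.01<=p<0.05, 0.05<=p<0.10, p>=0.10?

p-value bracket: 0.05<=p<0.10

Row totals [43, 42, 55], col totals [48, 39, 53], n=140
χ² = (16−14.74)²/14.74 + (13−11.98)²/11.98 + (14−16.28)²/16.28 + (13−14.40)²/14.40 + (6−11.70)²/11.70 + (23−15.90)²/15.90 + (19−18.86)²/18.86 + (20−15.32)²/15.32 + (16−20.82)²/20.82 = 9.1429
df = 4
p-value (upper-tail) = 0.05763
→ bracket: 0.05<=p<0.10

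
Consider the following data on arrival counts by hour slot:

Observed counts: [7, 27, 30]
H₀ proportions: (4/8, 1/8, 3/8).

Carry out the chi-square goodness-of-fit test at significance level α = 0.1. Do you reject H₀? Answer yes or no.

reject H₀: yes

n = 64; E_i = n·p_i = [32.00, 8.00, 24.00]
χ² = (7−32.00)²/32.00 + (27−8.00)²/8.00 + (30−24.00)²/24.00 = 66.1562
df = 2
p-value (upper-tail) = 0.00000
At α=0.1: p < α → reject H₀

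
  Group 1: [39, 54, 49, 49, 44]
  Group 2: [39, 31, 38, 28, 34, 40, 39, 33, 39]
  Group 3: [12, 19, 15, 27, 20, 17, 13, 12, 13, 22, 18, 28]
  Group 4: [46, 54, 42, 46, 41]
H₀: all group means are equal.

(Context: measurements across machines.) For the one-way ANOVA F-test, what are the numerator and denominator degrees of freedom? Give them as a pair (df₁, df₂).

k = 4 groups, N = 31 total
df = (k−1, N−k) = (4−1, 31−4) = (3, 27)

degrees of freedom = [3, 27]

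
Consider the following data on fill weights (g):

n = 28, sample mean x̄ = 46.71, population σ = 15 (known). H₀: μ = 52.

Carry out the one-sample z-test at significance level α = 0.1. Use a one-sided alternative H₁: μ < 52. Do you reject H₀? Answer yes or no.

reject H₀: yes

SE = σ/√n = 15/√28 = 2.8347
z = (x̄−μ₀)/SE = (46.71−52)/2.8347 = -1.8661
p-value (one-sided, H₁ less) = 0.03101
At α=0.1: p < α → reject H₀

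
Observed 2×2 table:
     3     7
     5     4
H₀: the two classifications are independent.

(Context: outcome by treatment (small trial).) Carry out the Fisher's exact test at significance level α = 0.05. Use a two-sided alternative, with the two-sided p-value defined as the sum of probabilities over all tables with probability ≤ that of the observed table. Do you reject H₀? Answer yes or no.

Margins: r₁=10, r₂=9, c₁=8, c₂=11, n=19
p_obs = C(10,3)·C(9,5)/C(19,8); sum pmf over tables with pmf ≤ p_obs
p-value (two-sided) = 0.36985
At α=0.05: p ≥ α → fail to reject H₀

reject H₀: no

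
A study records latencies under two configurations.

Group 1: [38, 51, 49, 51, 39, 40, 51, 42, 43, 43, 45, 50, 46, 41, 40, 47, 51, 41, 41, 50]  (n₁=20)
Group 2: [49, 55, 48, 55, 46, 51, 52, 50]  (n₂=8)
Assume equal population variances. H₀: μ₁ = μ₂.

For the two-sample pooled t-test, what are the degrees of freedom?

degrees of freedom = 26

df = n₁ + n₂ − 2 = 20 + 8 − 2 = 26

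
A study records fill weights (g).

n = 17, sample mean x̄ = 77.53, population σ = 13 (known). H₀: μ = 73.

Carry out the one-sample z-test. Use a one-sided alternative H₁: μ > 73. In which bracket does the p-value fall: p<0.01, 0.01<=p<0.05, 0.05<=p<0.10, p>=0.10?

SE = σ/√n = 13/√17 = 3.1530
z = (x̄−μ₀)/SE = (77.53−73)/3.1530 = 1.4367
p-value (one-sided, H₁ greater) = 0.07540
→ bracket: 0.05<=p<0.10

p-value bracket: 0.05<=p<0.10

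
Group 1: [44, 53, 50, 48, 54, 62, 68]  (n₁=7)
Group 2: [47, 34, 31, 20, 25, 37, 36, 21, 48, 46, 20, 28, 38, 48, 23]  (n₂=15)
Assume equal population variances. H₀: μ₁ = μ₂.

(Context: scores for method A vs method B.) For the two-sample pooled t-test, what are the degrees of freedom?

df = n₁ + n₂ − 2 = 7 + 15 − 2 = 20

degrees of freedom = 20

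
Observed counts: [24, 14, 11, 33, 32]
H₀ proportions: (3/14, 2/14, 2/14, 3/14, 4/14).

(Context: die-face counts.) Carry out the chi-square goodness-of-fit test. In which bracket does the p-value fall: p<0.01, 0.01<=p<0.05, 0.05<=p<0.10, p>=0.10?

p-value bracket: p>=0.10

n = 114; E_i = n·p_i = [24.43, 16.29, 16.29, 24.43, 32.57]
χ² = (24−24.43)²/24.43 + (14−16.29)²/16.29 + (11−16.29)²/16.29 + (33−24.43)²/24.43 + (32−32.57)²/32.57 = 5.0614
df = 4
p-value (upper-tail) = 0.28105
→ bracket: p>=0.10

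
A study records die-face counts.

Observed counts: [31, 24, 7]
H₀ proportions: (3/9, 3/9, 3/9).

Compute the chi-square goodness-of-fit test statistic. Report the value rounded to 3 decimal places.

n = 62; E_i = n·p_i = [20.67, 20.67, 20.67]
χ² = (31−20.67)²/20.67 + (24−20.67)²/20.67 + (7−20.67)²/20.67 = 14.7419
df = 2

test statistic = 14.742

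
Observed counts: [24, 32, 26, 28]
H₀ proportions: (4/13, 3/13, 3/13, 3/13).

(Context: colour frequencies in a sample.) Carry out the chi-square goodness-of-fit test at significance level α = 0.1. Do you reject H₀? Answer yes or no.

reject H₀: no

n = 110; E_i = n·p_i = [33.85, 25.38, 25.38, 25.38]
χ² = (24−33.85)²/33.85 + (32−25.38)²/25.38 + (26−25.38)²/25.38 + (28−25.38)²/25.38 = 4.8727
df = 3
p-value (upper-tail) = 0.18136
At α=0.1: p ≥ α → fail to reject H₀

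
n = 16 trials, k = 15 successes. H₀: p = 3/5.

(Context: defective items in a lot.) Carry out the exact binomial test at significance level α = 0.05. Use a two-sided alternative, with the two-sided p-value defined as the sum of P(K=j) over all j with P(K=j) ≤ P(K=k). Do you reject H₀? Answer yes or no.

reject H₀: yes

Exact binomial: n=16, k=15, p₀=3/5=0.6000
P(X=j) = C(n,j)·p₀^j·(1−p₀)^(n−j); p = Σ P(X=j) over j with P(X=j) ≤ P(X=15)
p-value (two-sided) = 0.00423
At α=0.05: p < α → reject H₀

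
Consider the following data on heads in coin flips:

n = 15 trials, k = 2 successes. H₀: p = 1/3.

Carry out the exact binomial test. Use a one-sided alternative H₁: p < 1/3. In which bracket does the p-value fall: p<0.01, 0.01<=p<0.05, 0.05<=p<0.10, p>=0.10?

p-value bracket: 0.05<=p<0.10

Exact binomial: n=15, k=2, p₀=1/3=0.3333
P(X≤2) from Σ C(n,i)·p₀^i·(1−p₀)^(n−i)
p-value (one-sided, H₁ less) = 0.07936
→ bracket: 0.05<=p<0.10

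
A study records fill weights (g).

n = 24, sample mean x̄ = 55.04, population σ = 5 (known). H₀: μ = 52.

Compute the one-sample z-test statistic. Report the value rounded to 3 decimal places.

test statistic = 2.979

SE = σ/√n = 5/√24 = 1.0206
z = (x̄−μ₀)/SE = (55.04−52)/1.0206 = 2.9786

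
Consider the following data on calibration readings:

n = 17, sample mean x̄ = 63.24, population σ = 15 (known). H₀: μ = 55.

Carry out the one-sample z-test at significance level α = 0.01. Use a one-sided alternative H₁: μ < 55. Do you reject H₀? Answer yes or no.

reject H₀: no

SE = σ/√n = 15/√17 = 3.6380
z = (x̄−μ₀)/SE = (63.24−55)/3.6380 = 2.2650
p-value (one-sided, H₁ less) = 0.98824
At α=0.01: p ≥ α → fail to reject H₀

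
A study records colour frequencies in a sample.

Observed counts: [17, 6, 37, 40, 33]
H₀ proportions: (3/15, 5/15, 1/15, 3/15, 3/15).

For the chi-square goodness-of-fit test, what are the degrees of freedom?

df = k − 1 = 5 − 1 = 4

degrees of freedom = 4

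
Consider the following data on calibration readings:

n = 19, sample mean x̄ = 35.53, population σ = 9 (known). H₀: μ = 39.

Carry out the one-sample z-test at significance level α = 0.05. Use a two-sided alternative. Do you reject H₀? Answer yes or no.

reject H₀: no

SE = σ/√n = 9/√19 = 2.0647
z = (x̄−μ₀)/SE = (35.53−39)/2.0647 = -1.6806
p-value (two-sided) = 0.09284
At α=0.05: p ≥ α → fail to reject H₀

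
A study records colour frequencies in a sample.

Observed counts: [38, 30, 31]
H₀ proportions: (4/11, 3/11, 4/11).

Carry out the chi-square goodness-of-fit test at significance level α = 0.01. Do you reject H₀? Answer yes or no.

reject H₀: no

n = 99; E_i = n·p_i = [36.00, 27.00, 36.00]
χ² = (38−36.00)²/36.00 + (30−27.00)²/27.00 + (31−36.00)²/36.00 = 1.1389
df = 2
p-value (upper-tail) = 0.56584
At α=0.01: p ≥ α → fail to reject H₀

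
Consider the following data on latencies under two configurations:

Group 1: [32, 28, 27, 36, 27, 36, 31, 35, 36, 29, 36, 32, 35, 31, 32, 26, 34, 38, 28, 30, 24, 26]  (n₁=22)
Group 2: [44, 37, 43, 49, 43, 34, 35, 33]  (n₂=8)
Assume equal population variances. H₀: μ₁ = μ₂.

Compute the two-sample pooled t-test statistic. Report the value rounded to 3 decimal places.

test statistic = -4.494

x̄₁=31.318, s₁=4.052, n₁=22
x̄₂=39.750, s₂=5.776, n₂=8
s_p² = [21·4.052² + 7·5.776²]/28 = 20.6526
SE = √(s_p²·(1/22+1/8)) = 1.8763
t = (31.318−39.750)/1.8763 = -4.4940
df = 28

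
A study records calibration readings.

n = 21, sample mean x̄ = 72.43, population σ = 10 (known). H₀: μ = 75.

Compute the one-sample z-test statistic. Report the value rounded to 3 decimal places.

SE = σ/√n = 10/√21 = 2.1822
z = (x̄−μ₀)/SE = (72.43−75)/2.1822 = -1.1777

test statistic = -1.178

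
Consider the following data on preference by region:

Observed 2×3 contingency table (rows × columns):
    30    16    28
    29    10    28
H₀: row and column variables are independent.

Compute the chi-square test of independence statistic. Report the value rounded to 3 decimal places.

test statistic = 1.057

Row totals [74, 67], col totals [59, 26, 56], n=141
χ² = (30−30.96)²/30.96 + (16−13.65)²/13.65 + (28−29.39)²/29.39 + (29−28.04)²/28.04 + (10−12.35)²/12.35 + (28−26.61)²/26.61 = 1.0567
df = 2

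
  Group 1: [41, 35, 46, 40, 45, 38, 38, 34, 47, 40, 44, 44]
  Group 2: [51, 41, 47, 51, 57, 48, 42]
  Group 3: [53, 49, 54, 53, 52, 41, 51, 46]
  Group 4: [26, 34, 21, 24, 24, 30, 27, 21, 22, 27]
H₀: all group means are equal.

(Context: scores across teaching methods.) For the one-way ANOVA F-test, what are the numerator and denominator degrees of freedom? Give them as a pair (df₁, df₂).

degrees of freedom = [3, 33]

k = 4 groups, N = 37 total
df = (k−1, N−k) = (4−1, 37−4) = (3, 33)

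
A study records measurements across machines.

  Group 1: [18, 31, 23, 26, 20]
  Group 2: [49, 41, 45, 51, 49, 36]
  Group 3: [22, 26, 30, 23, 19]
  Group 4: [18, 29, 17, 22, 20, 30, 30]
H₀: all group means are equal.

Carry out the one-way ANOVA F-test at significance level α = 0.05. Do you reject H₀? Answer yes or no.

reject H₀: yes

Group means [23.60, 45.17, 24.00, 23.71], grand mean 29.348
SSB = Σnᵢ(x̄ᵢ−x̄)² = 2031.755; SSW = ΣΣ(x−x̄ᵢ)² = 541.462
MSB = 2031.755/3 = 677.2518; MSW = 541.462/19 = 28.4980
F = MSB/MSW = 23.7649
df = (3, 19)
p-value (upper-tail) = 0.00000
At α=0.05: p < α → reject H₀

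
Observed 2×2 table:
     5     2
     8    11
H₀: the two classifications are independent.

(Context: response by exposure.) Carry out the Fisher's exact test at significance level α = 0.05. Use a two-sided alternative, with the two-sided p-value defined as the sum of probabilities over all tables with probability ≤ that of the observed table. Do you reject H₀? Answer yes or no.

reject H₀: no

Margins: r₁=7, r₂=19, c₁=13, c₂=13, n=26
p_obs = C(7,5)·C(19,8)/C(26,13); sum pmf over tables with pmf ≤ p_obs
p-value (two-sided) = 0.37826
At α=0.05: p ≥ α → fail to reject H₀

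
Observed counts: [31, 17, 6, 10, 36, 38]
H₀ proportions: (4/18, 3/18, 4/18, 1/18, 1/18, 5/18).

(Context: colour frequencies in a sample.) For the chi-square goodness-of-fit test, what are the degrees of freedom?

df = k − 1 = 6 − 1 = 5

degrees of freedom = 5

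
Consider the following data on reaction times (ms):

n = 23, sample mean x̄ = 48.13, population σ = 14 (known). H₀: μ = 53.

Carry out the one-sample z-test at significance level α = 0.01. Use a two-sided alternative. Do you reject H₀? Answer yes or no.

reject H₀: no

SE = σ/√n = 14/√23 = 2.9192
z = (x̄−μ₀)/SE = (48.13−53)/2.9192 = -1.6683
p-value (two-sided) = 0.09526
At α=0.01: p ≥ α → fail to reject H₀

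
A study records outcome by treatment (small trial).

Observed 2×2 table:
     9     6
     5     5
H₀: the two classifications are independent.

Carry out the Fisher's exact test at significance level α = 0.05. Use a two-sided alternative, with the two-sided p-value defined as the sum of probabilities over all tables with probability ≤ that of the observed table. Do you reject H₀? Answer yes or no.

reject H₀: no

Margins: r₁=15, r₂=10, c₁=14, c₂=11, n=25
p_obs = C(15,9)·C(10,5)/C(25,14); sum pmf over tables with pmf ≤ p_obs
p-value (two-sided) = 0.69683
At α=0.05: p ≥ α → fail to reject H₀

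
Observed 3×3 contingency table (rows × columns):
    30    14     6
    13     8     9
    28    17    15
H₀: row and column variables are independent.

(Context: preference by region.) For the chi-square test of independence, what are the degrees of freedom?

df = (r−1)(c−1) = (3−1)·(3−1) = 4

degrees of freedom = 4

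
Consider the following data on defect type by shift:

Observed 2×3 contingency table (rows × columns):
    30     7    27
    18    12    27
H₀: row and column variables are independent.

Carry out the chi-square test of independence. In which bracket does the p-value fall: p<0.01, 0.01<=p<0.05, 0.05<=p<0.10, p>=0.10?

Row totals [64, 57], col totals [48, 19, 54], n=121
χ² = (30−25.39)²/25.39 + (7−10.05)²/10.05 + (27−28.56)²/28.56 + (18−22.61)²/22.61 + (12−8.95)²/8.95 + (27−25.44)²/25.44 = 3.9240
df = 2
p-value (upper-tail) = 0.14058
→ bracket: p>=0.10

p-value bracket: p>=0.10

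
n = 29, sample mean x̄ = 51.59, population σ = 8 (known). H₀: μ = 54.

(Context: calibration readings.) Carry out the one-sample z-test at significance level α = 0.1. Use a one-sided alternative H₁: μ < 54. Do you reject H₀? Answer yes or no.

SE = σ/√n = 8/√29 = 1.4856
z = (x̄−μ₀)/SE = (51.59−54)/1.4856 = -1.6223
p-value (one-sided, H₁ less) = 0.05237
At α=0.1: p < α → reject H₀

reject H₀: yes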